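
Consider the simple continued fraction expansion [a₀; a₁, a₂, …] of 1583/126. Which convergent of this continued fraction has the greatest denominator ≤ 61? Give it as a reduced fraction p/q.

691/55

a_0 = 12: 12/1  (≤ bound)
a_1 = 1: 13/1  (≤ bound)
a_2 = 1: 25/2  (≤ bound)
a_3 = 3: 88/7  (≤ bound)
a_4 = 2: 201/16  (≤ bound)
a_5 = 3: 691/55  (≤ bound)
a_6 = 2: 1583/126  (> 61, stop)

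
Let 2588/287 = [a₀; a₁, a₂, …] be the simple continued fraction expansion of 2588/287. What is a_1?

2588 = 9·287 + 5, so a_0 = 9
287 = 57·5 + 2, so a_1 = 57

57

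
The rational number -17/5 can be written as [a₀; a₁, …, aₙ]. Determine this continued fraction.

[-4; 1, 1, 2]

⌊-17/5⌋ = -4, remainder 3
⌊5/3⌋ = 1, remainder 2
⌊3/2⌋ = 1, remainder 1
⌊2/1⌋ = 2, remainder 0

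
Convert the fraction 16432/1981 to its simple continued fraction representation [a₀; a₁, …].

⌊16432/1981⌋ = 8, remainder 584
⌊1981/584⌋ = 3, remainder 229
⌊584/229⌋ = 2, remainder 126
⌊229/126⌋ = 1, remainder 103
⌊126/103⌋ = 1, remainder 23
⌊103/23⌋ = 4, remainder 11
⌊23/11⌋ = 2, remainder 1
⌊11/1⌋ = 11, remainder 0

[8; 3, 2, 1, 1, 4, 2, 11]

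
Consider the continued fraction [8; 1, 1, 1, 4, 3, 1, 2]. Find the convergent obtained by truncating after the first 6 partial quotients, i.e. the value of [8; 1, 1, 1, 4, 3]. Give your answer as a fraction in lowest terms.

389/45

Start with 3.
4 + 1/(3/1) = 4 + 1/3 = 13/3
1 + 1/(13/3) = 1 + 3/13 = 16/13
1 + 1/(16/13) = 1 + 13/16 = 29/16
1 + 1/(29/16) = 1 + 16/29 = 45/29
8 + 1/(45/29) = 8 + 29/45 = 389/45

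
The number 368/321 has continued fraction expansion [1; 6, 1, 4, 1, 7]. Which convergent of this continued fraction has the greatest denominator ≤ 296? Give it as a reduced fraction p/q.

a_0 = 1: 1/1  (≤ bound)
a_1 = 6: 7/6  (≤ bound)
a_2 = 1: 8/7  (≤ bound)
a_3 = 4: 39/34  (≤ bound)
a_4 = 1: 47/41  (≤ bound)
a_5 = 7: 368/321  (> 296, stop)

47/41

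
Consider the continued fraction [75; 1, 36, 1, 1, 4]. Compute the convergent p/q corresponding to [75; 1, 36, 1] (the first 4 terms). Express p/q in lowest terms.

2887/38

Use the convergent recurrence hₖ = aₖ·hₖ₋₁ + hₖ₋₂ (and likewise for the denominators kₖ):
a_0 = 75: 75/1
a_1 = 1: 76/1
a_2 = 36: 2811/37
a_3 = 1: 2887/38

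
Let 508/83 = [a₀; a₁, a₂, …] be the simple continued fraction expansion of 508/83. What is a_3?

Apply division with remainder until the remainder is 0:
⌊508/83⌋ = 6, remainder 10
⌊83/10⌋ = 8, remainder 3
⌊10/3⌋ = 3, remainder 1
⌊3/1⌋ = 3, remainder 0

3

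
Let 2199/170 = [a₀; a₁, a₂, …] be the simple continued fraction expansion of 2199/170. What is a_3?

2

Repeatedly divide and take the remainder:
2199 = 12·170 + 159, so a_0 = 12
170 = 1·159 + 11, so a_1 = 1
159 = 14·11 + 5, so a_2 = 14
11 = 2·5 + 1, so a_3 = 2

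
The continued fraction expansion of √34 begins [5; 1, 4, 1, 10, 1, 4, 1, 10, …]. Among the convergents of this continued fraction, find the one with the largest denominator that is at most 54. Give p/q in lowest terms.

List convergents until the denominator exceeds the bound:
a_0 = 5: 5/1  (≤ bound)
a_1 = 1: 6/1  (≤ bound)
a_2 = 4: 29/5  (≤ bound)
a_3 = 1: 35/6  (≤ bound)
a_4 = 10: 379/65  (> 54, stop)

35/6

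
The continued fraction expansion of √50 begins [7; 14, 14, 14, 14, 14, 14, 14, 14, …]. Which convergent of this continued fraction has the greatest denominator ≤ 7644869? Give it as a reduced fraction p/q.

List convergents until the denominator exceeds the bound:
a_0 = 7: 7/1  (≤ bound)
a_1 = 14: 99/14  (≤ bound)
a_2 = 14: 1393/197  (≤ bound)
a_3 = 14: 19601/2772  (≤ bound)
a_4 = 14: 275807/39005  (≤ bound)
a_5 = 14: 3880899/548842  (≤ bound)
a_6 = 14: 54608393/7722793  (> 7644869, stop)

3880899/548842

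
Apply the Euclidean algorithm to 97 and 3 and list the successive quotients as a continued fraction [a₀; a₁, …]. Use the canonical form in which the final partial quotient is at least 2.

[32; 3]

97 = 32·3 + 1, so a_0 = 32
3 = 3·1 + 0, so a_1 = 3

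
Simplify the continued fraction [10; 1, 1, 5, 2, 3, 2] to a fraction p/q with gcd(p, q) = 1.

a_0 = 10: 10/1
a_1 = 1: 11/1
a_2 = 1: 21/2
a_3 = 5: 116/11
a_4 = 2: 253/24
a_5 = 3: 875/83
a_6 = 2: 2003/190

2003/190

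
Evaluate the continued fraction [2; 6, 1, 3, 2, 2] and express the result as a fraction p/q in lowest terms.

a_0 = 2: 2/1
a_1 = 6: 13/6
a_2 = 1: 15/7
a_3 = 3: 58/27
a_4 = 2: 131/61
a_5 = 2: 320/149

320/149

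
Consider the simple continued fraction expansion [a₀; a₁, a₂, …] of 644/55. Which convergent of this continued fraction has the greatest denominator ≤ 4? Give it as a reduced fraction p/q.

a_0 = 11: 11/1  (≤ bound)
a_1 = 1: 12/1  (≤ bound)
a_2 = 2: 35/3  (≤ bound)
a_3 = 2: 82/7  (> 4, stop)

35/3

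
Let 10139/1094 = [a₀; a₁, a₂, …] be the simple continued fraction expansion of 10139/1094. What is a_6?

9

⌊10139/1094⌋ = 9, remainder 293
⌊1094/293⌋ = 3, remainder 215
⌊293/215⌋ = 1, remainder 78
⌊215/78⌋ = 2, remainder 59
⌊78/59⌋ = 1, remainder 19
⌊59/19⌋ = 3, remainder 2
⌊19/2⌋ = 9, remainder 1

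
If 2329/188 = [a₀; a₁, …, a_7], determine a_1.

⌊2329/188⌋ = 12, remainder 73
⌊188/73⌋ = 2, remainder 42

2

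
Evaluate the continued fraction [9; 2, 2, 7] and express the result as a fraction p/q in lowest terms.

348/37

Use the convergent recurrence hₖ = aₖ·hₖ₋₁ + hₖ₋₂ (and likewise for the denominators kₖ):
a_0 = 9: 9/1
a_1 = 2: 19/2
a_2 = 2: 47/5
a_3 = 7: 348/37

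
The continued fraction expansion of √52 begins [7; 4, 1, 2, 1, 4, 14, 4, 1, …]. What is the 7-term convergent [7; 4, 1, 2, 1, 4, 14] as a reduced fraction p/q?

9223/1279

Start with 14.
4 + 1/(14/1) = 4 + 1/14 = 57/14
1 + 1/(57/14) = 1 + 14/57 = 71/57
2 + 1/(71/57) = 2 + 57/71 = 199/71
1 + 1/(199/71) = 1 + 71/199 = 270/199
4 + 1/(270/199) = 4 + 199/270 = 1279/270
7 + 1/(1279/270) = 7 + 270/1279 = 9223/1279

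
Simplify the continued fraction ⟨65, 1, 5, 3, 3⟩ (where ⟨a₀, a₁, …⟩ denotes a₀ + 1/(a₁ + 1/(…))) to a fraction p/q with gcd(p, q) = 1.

Start with 3.
3 + 1/(3/1) = 3 + 1/3 = 10/3
5 + 1/(10/3) = 5 + 3/10 = 53/10
1 + 1/(53/10) = 1 + 10/53 = 63/53
65 + 1/(63/53) = 65 + 53/63 = 4148/63

4148/63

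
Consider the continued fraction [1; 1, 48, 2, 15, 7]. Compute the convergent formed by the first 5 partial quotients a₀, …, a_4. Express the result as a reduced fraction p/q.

Build up convergents one term at a time:
a_0 = 1: 1/1
a_1 = 1: 2/1
a_2 = 48: 97/49
a_3 = 2: 196/99
a_4 = 15: 3037/1534

3037/1534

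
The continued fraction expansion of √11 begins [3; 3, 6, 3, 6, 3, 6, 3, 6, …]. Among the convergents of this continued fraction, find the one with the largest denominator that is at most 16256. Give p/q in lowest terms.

a_0 = 3: 3/1  (≤ bound)
a_1 = 3: 10/3  (≤ bound)
a_2 = 6: 63/19  (≤ bound)
a_3 = 3: 199/60  (≤ bound)
a_4 = 6: 1257/379  (≤ bound)
a_5 = 3: 3970/1197  (≤ bound)
a_6 = 6: 25077/7561  (≤ bound)
a_7 = 3: 79201/23880  (> 16256, stop)

25077/7561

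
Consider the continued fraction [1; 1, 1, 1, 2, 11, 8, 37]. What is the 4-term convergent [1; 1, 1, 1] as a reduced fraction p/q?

Starting at the tail and folding back:
Start with 1.
1 + 1/(1/1) = 1 + 1/1 = 2/1
1 + 1/(2/1) = 1 + 1/2 = 3/2
1 + 1/(3/2) = 1 + 2/3 = 5/3

5/3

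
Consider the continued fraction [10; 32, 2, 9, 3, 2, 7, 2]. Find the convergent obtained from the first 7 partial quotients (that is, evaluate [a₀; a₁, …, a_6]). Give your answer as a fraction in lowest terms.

331608/33059

a_0 = 10: 10/1
a_1 = 32: 321/32
a_2 = 2: 652/65
a_3 = 9: 6189/617
a_4 = 3: 19219/1916
a_5 = 2: 44627/4449
a_6 = 7: 331608/33059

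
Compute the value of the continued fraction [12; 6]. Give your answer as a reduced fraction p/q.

Build up convergents one term at a time:
a_0 = 12: 12/1
a_1 = 6: 73/6

73/6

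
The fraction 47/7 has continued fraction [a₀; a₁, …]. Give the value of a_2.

2

47 = 6·7 + 5, so a_0 = 6
7 = 1·5 + 2, so a_1 = 1
5 = 2·2 + 1, so a_2 = 2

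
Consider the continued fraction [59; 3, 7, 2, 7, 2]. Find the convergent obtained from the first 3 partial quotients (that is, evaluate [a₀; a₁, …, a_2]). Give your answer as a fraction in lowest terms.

1305/22

a_0 = 59: 59/1
a_1 = 3: 178/3
a_2 = 7: 1305/22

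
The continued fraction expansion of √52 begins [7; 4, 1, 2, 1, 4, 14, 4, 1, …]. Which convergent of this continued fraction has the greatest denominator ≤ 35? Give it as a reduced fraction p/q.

List convergents until the denominator exceeds the bound:
a_0 = 7: 7/1  (≤ bound)
a_1 = 4: 29/4  (≤ bound)
a_2 = 1: 36/5  (≤ bound)
a_3 = 2: 101/14  (≤ bound)
a_4 = 1: 137/19  (≤ bound)
a_5 = 4: 649/90  (> 35, stop)

137/19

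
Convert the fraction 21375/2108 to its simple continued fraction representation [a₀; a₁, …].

[10; 7, 6, 1, 6, 6]

⌊21375/2108⌋ = 10, remainder 295
⌊2108/295⌋ = 7, remainder 43
⌊295/43⌋ = 6, remainder 37
⌊43/37⌋ = 1, remainder 6
⌊37/6⌋ = 6, remainder 1
⌊6/1⌋ = 6, remainder 0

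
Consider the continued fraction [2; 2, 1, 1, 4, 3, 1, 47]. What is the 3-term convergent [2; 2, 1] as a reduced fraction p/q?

7/3

Collapse the nested fraction from the inside out:
Start with 1.
2 + 1/(1/1) = 2 + 1/1 = 3/1
2 + 1/(3/1) = 2 + 1/3 = 7/3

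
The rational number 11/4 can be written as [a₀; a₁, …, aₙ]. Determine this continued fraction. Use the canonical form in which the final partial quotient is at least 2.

[2; 1, 3]

⌊11/4⌋ = 2, remainder 3
⌊4/3⌋ = 1, remainder 1
⌊3/1⌋ = 3, remainder 0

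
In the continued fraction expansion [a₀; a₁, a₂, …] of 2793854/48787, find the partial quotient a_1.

⌊2793854/48787⌋ = 57, remainder 12995
⌊48787/12995⌋ = 3, remainder 9802

3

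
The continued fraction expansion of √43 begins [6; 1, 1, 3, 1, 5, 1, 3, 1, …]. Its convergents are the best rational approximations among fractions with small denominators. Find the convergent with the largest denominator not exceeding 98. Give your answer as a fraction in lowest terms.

400/61

List convergents until the denominator exceeds the bound:
a_0 = 6: 6/1  (≤ bound)
a_1 = 1: 7/1  (≤ bound)
a_2 = 1: 13/2  (≤ bound)
a_3 = 3: 46/7  (≤ bound)
a_4 = 1: 59/9  (≤ bound)
a_5 = 5: 341/52  (≤ bound)
a_6 = 1: 400/61  (≤ bound)
a_7 = 3: 1541/235  (> 98, stop)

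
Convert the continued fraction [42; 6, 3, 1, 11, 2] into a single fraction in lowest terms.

Build up convergents one term at a time:
a_0 = 42: 42/1
a_1 = 6: 253/6
a_2 = 3: 801/19
a_3 = 1: 1054/25
a_4 = 11: 12395/294
a_5 = 2: 25844/613

25844/613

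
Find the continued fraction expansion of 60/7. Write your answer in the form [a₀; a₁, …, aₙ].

[8; 1, 1, 3]

Repeatedly divide and take the remainder:
60 = 8·7 + 4, so a_0 = 8
7 = 1·4 + 3, so a_1 = 1
4 = 1·3 + 1, so a_2 = 1
3 = 3·1 + 0, so a_3 = 3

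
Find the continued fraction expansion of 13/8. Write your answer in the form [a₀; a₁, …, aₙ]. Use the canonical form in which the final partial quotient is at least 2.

[1; 1, 1, 1, 2]

Apply division with remainder until the remainder is 0:
⌊13/8⌋ = 1, remainder 5
⌊8/5⌋ = 1, remainder 3
⌊5/3⌋ = 1, remainder 2
⌊3/2⌋ = 1, remainder 1
⌊2/1⌋ = 2, remainder 0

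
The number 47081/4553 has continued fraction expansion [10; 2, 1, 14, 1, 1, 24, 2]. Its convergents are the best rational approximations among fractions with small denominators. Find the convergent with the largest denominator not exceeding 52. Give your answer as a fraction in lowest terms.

List convergents until the denominator exceeds the bound:
a_0 = 10: 10/1  (≤ bound)
a_1 = 2: 21/2  (≤ bound)
a_2 = 1: 31/3  (≤ bound)
a_3 = 14: 455/44  (≤ bound)
a_4 = 1: 486/47  (≤ bound)
a_5 = 1: 941/91  (> 52, stop)

486/47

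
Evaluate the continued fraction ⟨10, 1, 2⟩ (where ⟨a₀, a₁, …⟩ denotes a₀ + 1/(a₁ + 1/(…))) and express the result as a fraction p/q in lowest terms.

32/3

Start with 2.
1 + 1/(2/1) = 1 + 1/2 = 3/2
10 + 1/(3/2) = 10 + 2/3 = 32/3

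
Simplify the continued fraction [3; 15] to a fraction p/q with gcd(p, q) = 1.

46/15

Build up convergents one term at a time:
a_0 = 3: 3/1
a_1 = 15: 46/15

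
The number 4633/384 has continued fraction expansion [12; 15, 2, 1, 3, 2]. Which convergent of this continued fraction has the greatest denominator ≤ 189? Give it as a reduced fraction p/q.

a_0 = 12: 12/1  (≤ bound)
a_1 = 15: 181/15  (≤ bound)
a_2 = 2: 374/31  (≤ bound)
a_3 = 1: 555/46  (≤ bound)
a_4 = 3: 2039/169  (≤ bound)
a_5 = 2: 4633/384  (> 189, stop)

2039/169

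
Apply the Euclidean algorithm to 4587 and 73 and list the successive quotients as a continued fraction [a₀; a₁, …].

[62; 1, 5, 12]

Run the Euclidean algorithm, recording each quotient:
4587 ÷ 73 → quotient 62, remainder 61
73 ÷ 61 → quotient 1, remainder 12
61 ÷ 12 → quotient 5, remainder 1
12 ÷ 1 → quotient 12, remainder 0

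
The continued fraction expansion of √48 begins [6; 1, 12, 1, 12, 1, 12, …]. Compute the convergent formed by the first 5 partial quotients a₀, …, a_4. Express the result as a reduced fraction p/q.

1254/181

a_0 = 6: 6/1
a_1 = 1: 7/1
a_2 = 12: 90/13
a_3 = 1: 97/14
a_4 = 12: 1254/181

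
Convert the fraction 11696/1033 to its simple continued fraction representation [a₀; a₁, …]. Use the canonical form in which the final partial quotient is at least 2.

[11; 3, 9, 1, 3, 1, 6]

11696 = 11·1033 + 333, so a_0 = 11
1033 = 3·333 + 34, so a_1 = 3
333 = 9·34 + 27, so a_2 = 9
34 = 1·27 + 7, so a_3 = 1
27 = 3·7 + 6, so a_4 = 3
7 = 1·6 + 1, so a_5 = 1
6 = 6·1 + 0, so a_6 = 6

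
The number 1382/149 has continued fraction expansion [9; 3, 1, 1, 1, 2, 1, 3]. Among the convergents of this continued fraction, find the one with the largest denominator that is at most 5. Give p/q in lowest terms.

37/4

List convergents until the denominator exceeds the bound:
a_0 = 9: 9/1  (≤ bound)
a_1 = 3: 28/3  (≤ bound)
a_2 = 1: 37/4  (≤ bound)
a_3 = 1: 65/7  (> 5, stop)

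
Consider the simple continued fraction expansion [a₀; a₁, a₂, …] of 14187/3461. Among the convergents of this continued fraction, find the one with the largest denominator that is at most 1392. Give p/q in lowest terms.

455/111

a_0 = 4: 4/1  (≤ bound)
a_1 = 10: 41/10  (≤ bound)
a_2 = 11: 455/111  (≤ bound)
a_3 = 15: 6866/1675  (> 1392, stop)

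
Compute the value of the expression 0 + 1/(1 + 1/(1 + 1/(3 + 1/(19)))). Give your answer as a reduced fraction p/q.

a_0 = 0: 0/1
a_1 = 1: 1/1
a_2 = 1: 1/2
a_3 = 3: 4/7
a_4 = 19: 77/135

77/135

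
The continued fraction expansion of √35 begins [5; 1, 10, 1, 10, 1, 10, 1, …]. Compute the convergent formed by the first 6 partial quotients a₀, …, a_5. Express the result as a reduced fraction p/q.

846/143

a_0 = 5: 5/1
a_1 = 1: 6/1
a_2 = 10: 65/11
a_3 = 1: 71/12
a_4 = 10: 775/131
a_5 = 1: 846/143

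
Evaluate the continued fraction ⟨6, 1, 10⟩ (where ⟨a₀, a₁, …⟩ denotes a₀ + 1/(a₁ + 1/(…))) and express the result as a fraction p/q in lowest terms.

76/11

Starting at the tail and folding back:
Start with 10.
1 + 1/(10/1) = 1 + 1/10 = 11/10
6 + 1/(11/10) = 6 + 10/11 = 76/11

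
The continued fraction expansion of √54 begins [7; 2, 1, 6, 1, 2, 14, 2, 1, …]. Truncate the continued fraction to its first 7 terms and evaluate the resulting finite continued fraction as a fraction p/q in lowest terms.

6959/947

Collapse the nested fraction from the inside out:
Start with 14.
2 + 1/(14/1) = 2 + 1/14 = 29/14
1 + 1/(29/14) = 1 + 14/29 = 43/29
6 + 1/(43/29) = 6 + 29/43 = 287/43
1 + 1/(287/43) = 1 + 43/287 = 330/287
2 + 1/(330/287) = 2 + 287/330 = 947/330
7 + 1/(947/330) = 7 + 330/947 = 6959/947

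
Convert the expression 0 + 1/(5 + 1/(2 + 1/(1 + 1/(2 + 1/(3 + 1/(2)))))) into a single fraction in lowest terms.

62/333

Work from the innermost term outward:
Start with 2.
3 + 1/(2/1) = 3 + 1/2 = 7/2
2 + 1/(7/2) = 2 + 2/7 = 16/7
1 + 1/(16/7) = 1 + 7/16 = 23/16
2 + 1/(23/16) = 2 + 16/23 = 62/23
5 + 1/(62/23) = 5 + 23/62 = 333/62
0 + 1/(333/62) = 0 + 62/333 = 62/333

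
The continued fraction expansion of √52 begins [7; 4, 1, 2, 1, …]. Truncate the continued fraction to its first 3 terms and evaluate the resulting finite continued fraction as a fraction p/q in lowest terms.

Build up convergents one term at a time:
a_0 = 7: 7/1
a_1 = 4: 29/4
a_2 = 1: 36/5

36/5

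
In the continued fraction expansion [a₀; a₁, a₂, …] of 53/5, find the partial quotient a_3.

2

⌊53/5⌋ = 10, remainder 3
⌊5/3⌋ = 1, remainder 2
⌊3/2⌋ = 1, remainder 1
⌊2/1⌋ = 2, remainder 0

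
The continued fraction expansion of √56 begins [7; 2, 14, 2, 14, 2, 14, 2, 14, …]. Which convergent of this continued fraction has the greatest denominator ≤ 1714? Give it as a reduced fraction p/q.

6503/869

a_0 = 7: 7/1  (≤ bound)
a_1 = 2: 15/2  (≤ bound)
a_2 = 14: 217/29  (≤ bound)
a_3 = 2: 449/60  (≤ bound)
a_4 = 14: 6503/869  (≤ bound)
a_5 = 2: 13455/1798  (> 1714, stop)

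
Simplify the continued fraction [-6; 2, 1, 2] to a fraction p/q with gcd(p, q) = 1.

Use the convergent recurrence hₖ = aₖ·hₖ₋₁ + hₖ₋₂ (and likewise for the denominators kₖ):
a_0 = -6: -6/1
a_1 = 2: -11/2
a_2 = 1: -17/3
a_3 = 2: -45/8

-45/8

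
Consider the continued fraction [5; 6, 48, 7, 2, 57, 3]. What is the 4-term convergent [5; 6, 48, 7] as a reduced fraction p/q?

Starting at the tail and folding back:
Start with 7.
48 + 1/(7/1) = 48 + 1/7 = 337/7
6 + 1/(337/7) = 6 + 7/337 = 2029/337
5 + 1/(2029/337) = 5 + 337/2029 = 10482/2029

10482/2029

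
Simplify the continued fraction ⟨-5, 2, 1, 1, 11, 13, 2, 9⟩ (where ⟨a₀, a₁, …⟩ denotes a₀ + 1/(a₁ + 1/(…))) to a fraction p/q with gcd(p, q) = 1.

Start with 9.
2 + 1/(9/1) = 2 + 1/9 = 19/9
13 + 1/(19/9) = 13 + 9/19 = 256/19
11 + 1/(256/19) = 11 + 19/256 = 2835/256
1 + 1/(2835/256) = 1 + 256/2835 = 3091/2835
1 + 1/(3091/2835) = 1 + 2835/3091 = 5926/3091
2 + 1/(5926/3091) = 2 + 3091/5926 = 14943/5926
-5 + 1/(14943/5926) = -5 + 5926/14943 = -68789/14943

-68789/14943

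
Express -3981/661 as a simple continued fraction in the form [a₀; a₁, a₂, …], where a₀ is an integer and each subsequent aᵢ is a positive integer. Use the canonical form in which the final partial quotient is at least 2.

[-7; 1, 43, 15]

Run the Euclidean algorithm, recording each quotient:
⌊-3981/661⌋ = -7, remainder 646
⌊661/646⌋ = 1, remainder 15
⌊646/15⌋ = 43, remainder 1
⌊15/1⌋ = 15, remainder 0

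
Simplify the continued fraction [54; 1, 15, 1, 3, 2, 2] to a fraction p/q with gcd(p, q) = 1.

Start with 2.
2 + 1/(2/1) = 2 + 1/2 = 5/2
3 + 1/(5/2) = 3 + 2/5 = 17/5
1 + 1/(17/5) = 1 + 5/17 = 22/17
15 + 1/(22/17) = 15 + 17/22 = 347/22
1 + 1/(347/22) = 1 + 22/347 = 369/347
54 + 1/(369/347) = 54 + 347/369 = 20273/369

20273/369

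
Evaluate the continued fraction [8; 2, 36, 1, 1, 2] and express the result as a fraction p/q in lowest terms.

3151/371

Starting at the tail and folding back:
Start with 2.
1 + 1/(2/1) = 1 + 1/2 = 3/2
1 + 1/(3/2) = 1 + 2/3 = 5/3
36 + 1/(5/3) = 36 + 3/5 = 183/5
2 + 1/(183/5) = 2 + 5/183 = 371/183
8 + 1/(371/183) = 8 + 183/371 = 3151/371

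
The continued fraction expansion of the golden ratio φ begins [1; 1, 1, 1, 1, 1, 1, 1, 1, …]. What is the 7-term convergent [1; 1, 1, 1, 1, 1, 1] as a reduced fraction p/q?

a_0 = 1: 1/1
a_1 = 1: 2/1
a_2 = 1: 3/2
a_3 = 1: 5/3
a_4 = 1: 8/5
a_5 = 1: 13/8
a_6 = 1: 21/13

21/13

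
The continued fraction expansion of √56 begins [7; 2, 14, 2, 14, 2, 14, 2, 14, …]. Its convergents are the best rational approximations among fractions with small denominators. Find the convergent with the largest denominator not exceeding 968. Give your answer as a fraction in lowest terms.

a_0 = 7: 7/1  (≤ bound)
a_1 = 2: 15/2  (≤ bound)
a_2 = 14: 217/29  (≤ bound)
a_3 = 2: 449/60  (≤ bound)
a_4 = 14: 6503/869  (≤ bound)
a_5 = 2: 13455/1798  (> 968, stop)

6503/869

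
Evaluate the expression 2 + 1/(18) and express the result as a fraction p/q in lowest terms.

37/18

Build up convergents one term at a time:
a_0 = 2: 2/1
a_1 = 18: 37/18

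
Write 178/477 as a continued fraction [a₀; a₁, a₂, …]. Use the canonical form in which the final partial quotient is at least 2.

⌊178/477⌋ = 0, remainder 178
⌊477/178⌋ = 2, remainder 121
⌊178/121⌋ = 1, remainder 57
⌊121/57⌋ = 2, remainder 7
⌊57/7⌋ = 8, remainder 1
⌊7/1⌋ = 7, remainder 0

[0; 2, 1, 2, 8, 7]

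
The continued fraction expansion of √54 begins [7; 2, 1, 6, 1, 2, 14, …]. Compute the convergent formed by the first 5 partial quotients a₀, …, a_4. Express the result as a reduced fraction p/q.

169/23

Start with 1.
6 + 1/(1/1) = 6 + 1/1 = 7/1
1 + 1/(7/1) = 1 + 1/7 = 8/7
2 + 1/(8/7) = 2 + 7/8 = 23/8
7 + 1/(23/8) = 7 + 8/23 = 169/23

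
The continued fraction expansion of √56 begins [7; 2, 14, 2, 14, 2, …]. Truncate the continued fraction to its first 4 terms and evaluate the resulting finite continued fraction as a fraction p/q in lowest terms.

449/60

Start with 2.
14 + 1/(2/1) = 14 + 1/2 = 29/2
2 + 1/(29/2) = 2 + 2/29 = 60/29
7 + 1/(60/29) = 7 + 29/60 = 449/60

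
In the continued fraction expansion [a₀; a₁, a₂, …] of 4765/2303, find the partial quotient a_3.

Run the Euclidean algorithm, recording each quotient:
4765 ÷ 2303 → quotient 2, remainder 159
2303 ÷ 159 → quotient 14, remainder 77
159 ÷ 77 → quotient 2, remainder 5
77 ÷ 5 → quotient 15, remainder 2

15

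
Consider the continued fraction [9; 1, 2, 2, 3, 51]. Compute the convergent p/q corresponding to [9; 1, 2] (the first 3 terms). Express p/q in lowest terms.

29/3

Collapse the nested fraction from the inside out:
Start with 2.
1 + 1/(2/1) = 1 + 1/2 = 3/2
9 + 1/(3/2) = 9 + 2/3 = 29/3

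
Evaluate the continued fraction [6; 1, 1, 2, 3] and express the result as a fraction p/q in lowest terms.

a_0 = 6: 6/1
a_1 = 1: 7/1
a_2 = 1: 13/2
a_3 = 2: 33/5
a_4 = 3: 112/17

112/17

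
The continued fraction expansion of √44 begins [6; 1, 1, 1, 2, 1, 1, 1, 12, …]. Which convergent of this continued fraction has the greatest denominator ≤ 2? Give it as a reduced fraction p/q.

13/2

a_0 = 6: 6/1  (≤ bound)
a_1 = 1: 7/1  (≤ bound)
a_2 = 1: 13/2  (≤ bound)
a_3 = 1: 20/3  (> 2, stop)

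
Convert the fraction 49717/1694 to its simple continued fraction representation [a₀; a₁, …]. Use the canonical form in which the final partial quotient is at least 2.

⌊49717/1694⌋ = 29, remainder 591
⌊1694/591⌋ = 2, remainder 512
⌊591/512⌋ = 1, remainder 79
⌊512/79⌋ = 6, remainder 38
⌊79/38⌋ = 2, remainder 3
⌊38/3⌋ = 12, remainder 2
⌊3/2⌋ = 1, remainder 1
⌊2/1⌋ = 2, remainder 0

[29; 2, 1, 6, 2, 12, 1, 2]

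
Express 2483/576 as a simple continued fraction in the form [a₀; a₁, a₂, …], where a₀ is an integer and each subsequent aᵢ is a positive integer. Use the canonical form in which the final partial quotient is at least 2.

[4; 3, 4, 1, 1, 2, 3, 2]

2483 = 4·576 + 179, so a_0 = 4
576 = 3·179 + 39, so a_1 = 3
179 = 4·39 + 23, so a_2 = 4
39 = 1·23 + 16, so a_3 = 1
23 = 1·16 + 7, so a_4 = 1
16 = 2·7 + 2, so a_5 = 2
7 = 3·2 + 1, so a_6 = 3
2 = 2·1 + 0, so a_7 = 2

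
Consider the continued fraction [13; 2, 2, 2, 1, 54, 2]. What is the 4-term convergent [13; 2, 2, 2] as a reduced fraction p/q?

161/12

Use the convergent recurrence hₖ = aₖ·hₖ₋₁ + hₖ₋₂ (and likewise for the denominators kₖ):
a_0 = 13: 13/1
a_1 = 2: 27/2
a_2 = 2: 67/5
a_3 = 2: 161/12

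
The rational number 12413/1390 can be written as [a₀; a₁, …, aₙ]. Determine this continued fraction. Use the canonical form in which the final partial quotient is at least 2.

[8; 1, 13, 3, 32]

⌊12413/1390⌋ = 8, remainder 1293
⌊1390/1293⌋ = 1, remainder 97
⌊1293/97⌋ = 13, remainder 32
⌊97/32⌋ = 3, remainder 1
⌊32/1⌋ = 32, remainder 0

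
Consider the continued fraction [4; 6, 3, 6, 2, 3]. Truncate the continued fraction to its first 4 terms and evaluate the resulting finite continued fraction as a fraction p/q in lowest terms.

499/120

a_0 = 4: 4/1
a_1 = 6: 25/6
a_2 = 3: 79/19
a_3 = 6: 499/120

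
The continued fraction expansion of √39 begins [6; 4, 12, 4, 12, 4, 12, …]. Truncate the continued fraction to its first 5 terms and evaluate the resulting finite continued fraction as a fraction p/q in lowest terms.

Start with 12.
4 + 1/(12/1) = 4 + 1/12 = 49/12
12 + 1/(49/12) = 12 + 12/49 = 600/49
4 + 1/(600/49) = 4 + 49/600 = 2449/600
6 + 1/(2449/600) = 6 + 600/2449 = 15294/2449

15294/2449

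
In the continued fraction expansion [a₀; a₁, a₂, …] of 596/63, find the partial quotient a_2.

Repeatedly divide and take the remainder:
⌊596/63⌋ = 9, remainder 29
⌊63/29⌋ = 2, remainder 5
⌊29/5⌋ = 5, remainder 4

5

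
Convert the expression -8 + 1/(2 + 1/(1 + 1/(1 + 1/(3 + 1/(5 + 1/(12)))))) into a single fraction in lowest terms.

Start with 12.
5 + 1/(12/1) = 5 + 1/12 = 61/12
3 + 1/(61/12) = 3 + 12/61 = 195/61
1 + 1/(195/61) = 1 + 61/195 = 256/195
1 + 1/(256/195) = 1 + 195/256 = 451/256
2 + 1/(451/256) = 2 + 256/451 = 1158/451
-8 + 1/(1158/451) = -8 + 451/1158 = -8813/1158

-8813/1158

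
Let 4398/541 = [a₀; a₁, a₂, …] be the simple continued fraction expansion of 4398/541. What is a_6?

6

4398 = 8·541 + 70, so a_0 = 8
541 = 7·70 + 51, so a_1 = 7
70 = 1·51 + 19, so a_2 = 1
51 = 2·19 + 13, so a_3 = 2
19 = 1·13 + 6, so a_4 = 1
13 = 2·6 + 1, so a_5 = 2
6 = 6·1 + 0, so a_6 = 6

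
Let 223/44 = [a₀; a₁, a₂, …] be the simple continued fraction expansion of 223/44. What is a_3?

223 ÷ 44 → quotient 5, remainder 3
44 ÷ 3 → quotient 14, remainder 2
3 ÷ 2 → quotient 1, remainder 1
2 ÷ 1 → quotient 2, remainder 0

2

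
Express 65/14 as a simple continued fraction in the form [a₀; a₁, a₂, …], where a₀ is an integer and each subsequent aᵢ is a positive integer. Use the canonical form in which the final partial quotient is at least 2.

Run the Euclidean algorithm, recording each quotient:
65 = 4·14 + 9, so a_0 = 4
14 = 1·9 + 5, so a_1 = 1
9 = 1·5 + 4, so a_2 = 1
5 = 1·4 + 1, so a_3 = 1
4 = 4·1 + 0, so a_4 = 4

[4; 1, 1, 1, 4]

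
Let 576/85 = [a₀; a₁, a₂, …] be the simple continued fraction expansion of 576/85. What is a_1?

1

Repeatedly divide and take the remainder:
⌊576/85⌋ = 6, remainder 66
⌊85/66⌋ = 1, remainder 19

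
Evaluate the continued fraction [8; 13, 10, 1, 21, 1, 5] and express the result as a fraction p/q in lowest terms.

158701/19650

Start with 5.
1 + 1/(5/1) = 1 + 1/5 = 6/5
21 + 1/(6/5) = 21 + 5/6 = 131/6
1 + 1/(131/6) = 1 + 6/131 = 137/131
10 + 1/(137/131) = 10 + 131/137 = 1501/137
13 + 1/(1501/137) = 13 + 137/1501 = 19650/1501
8 + 1/(19650/1501) = 8 + 1501/19650 = 158701/19650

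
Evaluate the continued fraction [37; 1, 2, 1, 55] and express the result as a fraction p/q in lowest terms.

8418/223

Collapse the nested fraction from the inside out:
Start with 55.
1 + 1/(55/1) = 1 + 1/55 = 56/55
2 + 1/(56/55) = 2 + 55/56 = 167/56
1 + 1/(167/56) = 1 + 56/167 = 223/167
37 + 1/(223/167) = 37 + 167/223 = 8418/223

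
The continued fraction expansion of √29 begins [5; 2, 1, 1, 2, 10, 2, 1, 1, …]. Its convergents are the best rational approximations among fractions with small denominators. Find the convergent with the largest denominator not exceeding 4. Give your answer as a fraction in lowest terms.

16/3

List convergents until the denominator exceeds the bound:
a_0 = 5: 5/1  (≤ bound)
a_1 = 2: 11/2  (≤ bound)
a_2 = 1: 16/3  (≤ bound)
a_3 = 1: 27/5  (> 4, stop)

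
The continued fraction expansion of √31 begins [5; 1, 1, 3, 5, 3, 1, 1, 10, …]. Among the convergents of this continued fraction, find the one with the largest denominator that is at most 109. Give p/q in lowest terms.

a_0 = 5: 5/1  (≤ bound)
a_1 = 1: 6/1  (≤ bound)
a_2 = 1: 11/2  (≤ bound)
a_3 = 3: 39/7  (≤ bound)
a_4 = 5: 206/37  (≤ bound)
a_5 = 3: 657/118  (> 109, stop)

206/37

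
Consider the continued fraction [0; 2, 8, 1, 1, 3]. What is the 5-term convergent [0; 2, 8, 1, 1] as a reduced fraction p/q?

Collapse the nested fraction from the inside out:
Start with 1.
1 + 1/(1/1) = 1 + 1/1 = 2/1
8 + 1/(2/1) = 8 + 1/2 = 17/2
2 + 1/(17/2) = 2 + 2/17 = 36/17
0 + 1/(36/17) = 0 + 17/36 = 17/36

17/36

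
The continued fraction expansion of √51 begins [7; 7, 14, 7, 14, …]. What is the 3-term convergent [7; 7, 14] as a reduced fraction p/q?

Start with 14.
7 + 1/(14/1) = 7 + 1/14 = 99/14
7 + 1/(99/14) = 7 + 14/99 = 707/99

707/99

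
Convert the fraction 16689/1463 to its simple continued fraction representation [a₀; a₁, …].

[11; 2, 2, 5, 54]

Repeatedly divide and take the remainder:
16689 = 11·1463 + 596, so a_0 = 11
1463 = 2·596 + 271, so a_1 = 2
596 = 2·271 + 54, so a_2 = 2
271 = 5·54 + 1, so a_3 = 5
54 = 54·1 + 0, so a_4 = 54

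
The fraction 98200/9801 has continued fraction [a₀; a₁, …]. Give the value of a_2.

1

98200 = 10·9801 + 190, so a_0 = 10
9801 = 51·190 + 111, so a_1 = 51
190 = 1·111 + 79, so a_2 = 1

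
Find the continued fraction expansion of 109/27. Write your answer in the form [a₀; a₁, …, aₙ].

Apply division with remainder until the remainder is 0:
109 ÷ 27 → quotient 4, remainder 1
27 ÷ 1 → quotient 27, remainder 0

[4; 27]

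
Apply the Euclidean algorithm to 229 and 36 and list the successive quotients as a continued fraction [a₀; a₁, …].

⌊229/36⌋ = 6, remainder 13
⌊36/13⌋ = 2, remainder 10
⌊13/10⌋ = 1, remainder 3
⌊10/3⌋ = 3, remainder 1
⌊3/1⌋ = 3, remainder 0

[6; 2, 1, 3, 3]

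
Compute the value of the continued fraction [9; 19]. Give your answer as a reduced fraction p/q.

a_0 = 9: 9/1
a_1 = 19: 172/19

172/19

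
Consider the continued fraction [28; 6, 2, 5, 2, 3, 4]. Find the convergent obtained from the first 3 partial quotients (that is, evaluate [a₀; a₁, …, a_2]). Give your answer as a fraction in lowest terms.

366/13

Start with 2.
6 + 1/(2/1) = 6 + 1/2 = 13/2
28 + 1/(13/2) = 28 + 2/13 = 366/13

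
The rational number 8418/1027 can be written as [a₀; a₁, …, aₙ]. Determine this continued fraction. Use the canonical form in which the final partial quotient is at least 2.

⌊8418/1027⌋ = 8, remainder 202
⌊1027/202⌋ = 5, remainder 17
⌊202/17⌋ = 11, remainder 15
⌊17/15⌋ = 1, remainder 2
⌊15/2⌋ = 7, remainder 1
⌊2/1⌋ = 2, remainder 0

[8; 5, 11, 1, 7, 2]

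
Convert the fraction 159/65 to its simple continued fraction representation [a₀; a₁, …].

159 ÷ 65 → quotient 2, remainder 29
65 ÷ 29 → quotient 2, remainder 7
29 ÷ 7 → quotient 4, remainder 1
7 ÷ 1 → quotient 7, remainder 0

[2; 2, 4, 7]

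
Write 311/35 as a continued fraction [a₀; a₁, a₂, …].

311 = 8·35 + 31, so a_0 = 8
35 = 1·31 + 4, so a_1 = 1
31 = 7·4 + 3, so a_2 = 7
4 = 1·3 + 1, so a_3 = 1
3 = 3·1 + 0, so a_4 = 3

[8; 1, 7, 1, 3]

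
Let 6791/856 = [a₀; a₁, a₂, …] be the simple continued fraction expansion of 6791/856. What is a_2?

14

6791 = 7·856 + 799, so a_0 = 7
856 = 1·799 + 57, so a_1 = 1
799 = 14·57 + 1, so a_2 = 14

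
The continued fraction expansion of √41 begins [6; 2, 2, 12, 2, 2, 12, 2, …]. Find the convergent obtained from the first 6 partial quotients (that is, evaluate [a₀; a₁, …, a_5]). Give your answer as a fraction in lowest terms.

Build up convergents one term at a time:
a_0 = 6: 6/1
a_1 = 2: 13/2
a_2 = 2: 32/5
a_3 = 12: 397/62
a_4 = 2: 826/129
a_5 = 2: 2049/320

2049/320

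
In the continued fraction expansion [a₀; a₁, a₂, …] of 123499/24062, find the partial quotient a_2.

1

123499 ÷ 24062 → quotient 5, remainder 3189
24062 ÷ 3189 → quotient 7, remainder 1739
3189 ÷ 1739 → quotient 1, remainder 1450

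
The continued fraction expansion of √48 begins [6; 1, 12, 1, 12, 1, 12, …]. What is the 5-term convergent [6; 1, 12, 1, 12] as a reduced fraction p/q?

1254/181

Compute successive convergents:
a_0 = 6: 6/1
a_1 = 1: 7/1
a_2 = 12: 90/13
a_3 = 1: 97/14
a_4 = 12: 1254/181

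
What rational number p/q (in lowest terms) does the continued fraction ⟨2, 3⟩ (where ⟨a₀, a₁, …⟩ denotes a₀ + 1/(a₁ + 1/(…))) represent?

7/3

Starting at the tail and folding back:
Start with 3.
2 + 1/(3/1) = 2 + 1/3 = 7/3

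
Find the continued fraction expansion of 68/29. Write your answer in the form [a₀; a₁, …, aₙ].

[2; 2, 1, 9]

68 ÷ 29 → quotient 2, remainder 10
29 ÷ 10 → quotient 2, remainder 9
10 ÷ 9 → quotient 1, remainder 1
9 ÷ 1 → quotient 9, remainder 0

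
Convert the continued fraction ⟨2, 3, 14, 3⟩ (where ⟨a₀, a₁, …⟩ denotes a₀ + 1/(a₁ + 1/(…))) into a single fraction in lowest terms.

Start with 3.
14 + 1/(3/1) = 14 + 1/3 = 43/3
3 + 1/(43/3) = 3 + 3/43 = 132/43
2 + 1/(132/43) = 2 + 43/132 = 307/132

307/132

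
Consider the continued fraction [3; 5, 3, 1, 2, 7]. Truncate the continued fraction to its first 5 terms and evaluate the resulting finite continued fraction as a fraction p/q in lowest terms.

Collapse the nested fraction from the inside out:
Start with 2.
1 + 1/(2/1) = 1 + 1/2 = 3/2
3 + 1/(3/2) = 3 + 2/3 = 11/3
5 + 1/(11/3) = 5 + 3/11 = 58/11
3 + 1/(58/11) = 3 + 11/58 = 185/58

185/58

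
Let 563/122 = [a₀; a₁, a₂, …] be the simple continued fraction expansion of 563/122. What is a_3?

1

Apply division with remainder until the remainder is 0:
⌊563/122⌋ = 4, remainder 75
⌊122/75⌋ = 1, remainder 47
⌊75/47⌋ = 1, remainder 28
⌊47/28⌋ = 1, remainder 19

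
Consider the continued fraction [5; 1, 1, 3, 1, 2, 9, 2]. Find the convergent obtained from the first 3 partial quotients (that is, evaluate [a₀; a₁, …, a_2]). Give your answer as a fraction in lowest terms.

a_0 = 5: 5/1
a_1 = 1: 6/1
a_2 = 1: 11/2

11/2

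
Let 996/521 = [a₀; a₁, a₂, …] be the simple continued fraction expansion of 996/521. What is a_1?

Apply division with remainder until the remainder is 0:
996 = 1·521 + 475, so a_0 = 1
521 = 1·475 + 46, so a_1 = 1

1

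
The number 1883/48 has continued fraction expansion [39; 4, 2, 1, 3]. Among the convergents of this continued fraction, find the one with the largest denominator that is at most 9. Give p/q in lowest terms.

List convergents until the denominator exceeds the bound:
a_0 = 39: 39/1  (≤ bound)
a_1 = 4: 157/4  (≤ bound)
a_2 = 2: 353/9  (≤ bound)
a_3 = 1: 510/13  (> 9, stop)

353/9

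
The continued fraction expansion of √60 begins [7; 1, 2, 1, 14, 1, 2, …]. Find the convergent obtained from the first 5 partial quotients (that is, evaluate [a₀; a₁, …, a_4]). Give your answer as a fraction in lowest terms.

Start with 14.
1 + 1/(14/1) = 1 + 1/14 = 15/14
2 + 1/(15/14) = 2 + 14/15 = 44/15
1 + 1/(44/15) = 1 + 15/44 = 59/44
7 + 1/(59/44) = 7 + 44/59 = 457/59

457/59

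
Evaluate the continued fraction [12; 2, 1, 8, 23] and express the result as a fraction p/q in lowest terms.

7420/601

a_0 = 12: 12/1
a_1 = 2: 25/2
a_2 = 1: 37/3
a_3 = 8: 321/26
a_4 = 23: 7420/601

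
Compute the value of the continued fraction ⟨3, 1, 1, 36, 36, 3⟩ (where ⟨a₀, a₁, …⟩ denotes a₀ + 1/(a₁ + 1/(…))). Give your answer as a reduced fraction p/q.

27925/7963

Start with 3.
36 + 1/(3/1) = 36 + 1/3 = 109/3
36 + 1/(109/3) = 36 + 3/109 = 3927/109
1 + 1/(3927/109) = 1 + 109/3927 = 4036/3927
1 + 1/(4036/3927) = 1 + 3927/4036 = 7963/4036
3 + 1/(7963/4036) = 3 + 4036/7963 = 27925/7963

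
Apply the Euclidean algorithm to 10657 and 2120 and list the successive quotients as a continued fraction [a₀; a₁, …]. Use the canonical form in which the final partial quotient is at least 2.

Repeatedly divide and take the remainder:
⌊10657/2120⌋ = 5, remainder 57
⌊2120/57⌋ = 37, remainder 11
⌊57/11⌋ = 5, remainder 2
⌊11/2⌋ = 5, remainder 1
⌊2/1⌋ = 2, remainder 0

[5; 37, 5, 5, 2]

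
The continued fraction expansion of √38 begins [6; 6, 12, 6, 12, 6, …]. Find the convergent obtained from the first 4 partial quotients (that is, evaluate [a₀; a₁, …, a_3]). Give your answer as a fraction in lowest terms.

2737/444

a_0 = 6: 6/1
a_1 = 6: 37/6
a_2 = 12: 450/73
a_3 = 6: 2737/444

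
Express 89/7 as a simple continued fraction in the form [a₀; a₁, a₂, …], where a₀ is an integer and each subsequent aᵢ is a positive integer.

[12; 1, 2, 2]

⌊89/7⌋ = 12, remainder 5
⌊7/5⌋ = 1, remainder 2
⌊5/2⌋ = 2, remainder 1
⌊2/1⌋ = 2, remainder 0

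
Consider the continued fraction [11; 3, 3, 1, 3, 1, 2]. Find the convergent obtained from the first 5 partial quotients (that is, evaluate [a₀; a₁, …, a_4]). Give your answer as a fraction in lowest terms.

a_0 = 11: 11/1
a_1 = 3: 34/3
a_2 = 3: 113/10
a_3 = 1: 147/13
a_4 = 3: 554/49

554/49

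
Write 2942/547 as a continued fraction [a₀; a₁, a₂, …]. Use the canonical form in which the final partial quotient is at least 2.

[5; 2, 1, 1, 1, 3, 1, 14]

Repeatedly divide and take the remainder:
⌊2942/547⌋ = 5, remainder 207
⌊547/207⌋ = 2, remainder 133
⌊207/133⌋ = 1, remainder 74
⌊133/74⌋ = 1, remainder 59
⌊74/59⌋ = 1, remainder 15
⌊59/15⌋ = 3, remainder 14
⌊15/14⌋ = 1, remainder 1
⌊14/1⌋ = 14, remainder 0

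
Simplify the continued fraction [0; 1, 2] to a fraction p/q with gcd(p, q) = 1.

2/3

Use the convergent recurrence hₖ = aₖ·hₖ₋₁ + hₖ₋₂ (and likewise for the denominators kₖ):
a_0 = 0: 0/1
a_1 = 1: 1/1
a_2 = 2: 2/3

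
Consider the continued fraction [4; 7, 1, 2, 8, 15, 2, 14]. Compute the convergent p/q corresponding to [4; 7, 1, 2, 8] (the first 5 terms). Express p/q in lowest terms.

793/192

Use the convergent recurrence hₖ = aₖ·hₖ₋₁ + hₖ₋₂ (and likewise for the denominators kₖ):
a_0 = 4: 4/1
a_1 = 7: 29/7
a_2 = 1: 33/8
a_3 = 2: 95/23
a_4 = 8: 793/192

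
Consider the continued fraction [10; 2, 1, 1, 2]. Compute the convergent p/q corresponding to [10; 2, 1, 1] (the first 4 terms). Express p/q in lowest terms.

Start with 1.
1 + 1/(1/1) = 1 + 1/1 = 2/1
2 + 1/(2/1) = 2 + 1/2 = 5/2
10 + 1/(5/2) = 10 + 2/5 = 52/5

52/5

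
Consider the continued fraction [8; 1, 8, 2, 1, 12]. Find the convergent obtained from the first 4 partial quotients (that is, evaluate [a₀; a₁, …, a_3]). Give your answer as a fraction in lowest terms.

Start with 2.
8 + 1/(2/1) = 8 + 1/2 = 17/2
1 + 1/(17/2) = 1 + 2/17 = 19/17
8 + 1/(19/17) = 8 + 17/19 = 169/19

169/19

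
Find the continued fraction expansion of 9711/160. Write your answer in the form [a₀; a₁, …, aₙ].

Repeatedly divide and take the remainder:
9711 = 60·160 + 111, so a_0 = 60
160 = 1·111 + 49, so a_1 = 1
111 = 2·49 + 13, so a_2 = 2
49 = 3·13 + 10, so a_3 = 3
13 = 1·10 + 3, so a_4 = 1
10 = 3·3 + 1, so a_5 = 3
3 = 3·1 + 0, so a_6 = 3

[60; 1, 2, 3, 1, 3, 3]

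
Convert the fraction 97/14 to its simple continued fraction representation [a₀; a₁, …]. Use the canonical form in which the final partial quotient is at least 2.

⌊97/14⌋ = 6, remainder 13
⌊14/13⌋ = 1, remainder 1
⌊13/1⌋ = 13, remainder 0

[6; 1, 13]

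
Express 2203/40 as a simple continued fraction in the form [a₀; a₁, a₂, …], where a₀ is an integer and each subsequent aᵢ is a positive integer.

⌊2203/40⌋ = 55, remainder 3
⌊40/3⌋ = 13, remainder 1
⌊3/1⌋ = 3, remainder 0

[55; 13, 3]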